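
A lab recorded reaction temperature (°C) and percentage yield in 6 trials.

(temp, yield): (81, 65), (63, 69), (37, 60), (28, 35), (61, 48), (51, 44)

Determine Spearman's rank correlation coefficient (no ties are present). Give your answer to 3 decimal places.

0.771

Rank temp: 6, 5, 2, 1, 4, 3
Rank yield: 5, 6, 4, 1, 3, 2
d = rank(temp) − rank(yield): 1, -1, -2, 0, 1, 1; Σd² = 8
ρ = 1 − 6Σd² / [n(n²−1)] = 1 − 6×8 / (6×35) = 1 − 48/210 ≈ 0.771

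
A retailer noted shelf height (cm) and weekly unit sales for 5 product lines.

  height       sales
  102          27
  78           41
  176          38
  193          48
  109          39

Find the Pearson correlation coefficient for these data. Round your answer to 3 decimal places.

0.499

n = 5, Σx = 658, Σy = 193, Σx² = 96594, Σy² = 7679, Σxy = 26155
nΣxy − ΣxΣy = 130775 − 126994 = 3781
nΣx² − (Σx)² = 482970 − 432964 = 50006; nΣy² − (Σy)² = 38395 − 37249 = 1146
r = 3781 / √(50006 × 1146) = 3781 / 7570.1305 ≈ 0.499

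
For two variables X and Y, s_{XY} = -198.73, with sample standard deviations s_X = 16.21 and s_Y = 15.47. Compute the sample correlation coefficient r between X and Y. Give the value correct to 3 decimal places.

r = Cov(X,Y) / (s_X · s_Y) = -198.73 / (16.21 × 15.47)
  = -198.73 / 250.7687 ≈ -0.792

-0.792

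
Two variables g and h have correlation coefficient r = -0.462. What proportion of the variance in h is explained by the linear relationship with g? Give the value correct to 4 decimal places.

r² = (-0.462)² = 0.2134

0.2134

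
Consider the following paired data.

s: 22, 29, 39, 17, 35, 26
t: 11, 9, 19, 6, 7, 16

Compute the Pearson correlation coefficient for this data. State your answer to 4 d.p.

0.4896

n = 6, Σs = 168, Σt = 68, Σs² = 5036, Σt² = 904, Σst = 2007
nΣst − ΣsΣt = 12042 − 11424 = 618
nΣs² − (Σs)² = 30216 − 28224 = 1992; nΣt² − (Σt)² = 5424 − 4624 = 800
r = 618 / √(1992 × 800) = 618 / 1262.3787 ≈ 0.4896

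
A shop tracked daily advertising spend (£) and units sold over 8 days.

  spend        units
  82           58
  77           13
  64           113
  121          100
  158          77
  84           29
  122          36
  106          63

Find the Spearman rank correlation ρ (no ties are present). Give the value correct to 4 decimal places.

0.0952

Rank spend: 3, 2, 1, 6, 8, 4, 7, 5
Rank units: 4, 1, 8, 7, 6, 2, 3, 5
d = rank(spend) − rank(units): -1, 1, -7, -1, 2, 2, 4, 0; Σd² = 76
ρ = 1 − 6Σd² / [n(n²−1)] = 1 − 6×76 / (8×63) = 1 − 456/504 ≈ 0.0952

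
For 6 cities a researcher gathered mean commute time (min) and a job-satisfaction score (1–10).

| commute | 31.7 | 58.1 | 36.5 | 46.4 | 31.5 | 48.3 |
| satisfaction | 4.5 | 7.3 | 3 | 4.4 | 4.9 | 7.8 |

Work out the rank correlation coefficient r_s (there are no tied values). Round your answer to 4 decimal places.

0.4286

Rank commute: 2, 6, 3, 4, 1, 5
Rank satisfaction: 3, 5, 1, 2, 4, 6
d = rank(commute) − rank(satisfaction): -1, 1, 2, 2, -3, -1; Σd² = 20
ρ = 1 − 6Σd² / [n(n²−1)] = 1 − 6×20 / (6×35) = 1 − 120/210 ≈ 0.4286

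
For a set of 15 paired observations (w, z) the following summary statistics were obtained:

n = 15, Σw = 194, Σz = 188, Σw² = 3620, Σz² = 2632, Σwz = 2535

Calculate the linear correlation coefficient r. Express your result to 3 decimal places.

r = (nΣwz − ΣwΣz) / √[(nΣw² − (Σw)²)(nΣz² − (Σz)²)]
Numerator: 15×2535 − 194×188 = 1553
Denominator: √[(54300 − 37636)(39480 − 35344)] = √[16664 × 4136] = 8301.9458
r = 1553 / 8301.9458 ≈ 0.187

0.187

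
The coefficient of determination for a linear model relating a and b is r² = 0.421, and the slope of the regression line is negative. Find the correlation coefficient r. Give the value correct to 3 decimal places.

-0.649

|r| = √0.421 = 0.649
The association is negative, so r = −0.649.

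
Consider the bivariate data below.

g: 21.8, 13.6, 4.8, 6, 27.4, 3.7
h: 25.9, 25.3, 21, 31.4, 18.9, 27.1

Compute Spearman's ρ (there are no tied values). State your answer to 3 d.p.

Rank g: 5, 4, 2, 3, 6, 1
Rank h: 4, 3, 2, 6, 1, 5
d = rank(g) − rank(h): 1, 1, 0, -3, 5, -4; Σd² = 52
ρ = 1 − 6Σd² / [n(n²−1)] = 1 − 6×52 / (6×35) = 1 − 312/210 ≈ -0.486

-0.486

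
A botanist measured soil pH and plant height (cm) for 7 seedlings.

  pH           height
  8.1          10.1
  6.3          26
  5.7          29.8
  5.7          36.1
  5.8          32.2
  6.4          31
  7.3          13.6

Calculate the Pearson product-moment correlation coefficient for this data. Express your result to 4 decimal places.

n = 7, Σx = 45.3, Σy = 178.8, Σx² = 298.17, Σy² = 5152.06, Σxy = 1105.68
nΣxy − ΣxΣy = 7739.76 − 8099.64 = -359.88
nΣx² − (Σx)² = 2087.19 − 2052.09 = 35.1; nΣy² − (Σy)² = 36064.42 − 31969.44 = 4094.98
r = -359.88 / √(35.1 × 4094.98) = -359.88 / 379.1224 ≈ -0.9492

-0.9492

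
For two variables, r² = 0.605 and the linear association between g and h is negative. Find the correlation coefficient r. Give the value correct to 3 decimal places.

|r| = √0.605 = 0.778
The association is negative, so r = −0.778.

-0.778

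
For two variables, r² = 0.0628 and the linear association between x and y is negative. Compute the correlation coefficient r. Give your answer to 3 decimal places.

-0.251

|r| = √0.0628 = 0.251
The association is negative, so r = −0.251.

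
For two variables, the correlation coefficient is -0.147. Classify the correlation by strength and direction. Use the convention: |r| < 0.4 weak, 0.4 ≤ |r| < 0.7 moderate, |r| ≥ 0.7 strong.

weak negative

r = -0.147 < 0 so the relationship is negative.
|r| = 0.147, which falls in the weak range.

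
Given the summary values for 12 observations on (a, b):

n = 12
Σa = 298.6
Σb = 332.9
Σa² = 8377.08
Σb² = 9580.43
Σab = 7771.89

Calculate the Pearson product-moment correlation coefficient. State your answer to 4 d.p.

-0.8951

r = (nΣab − ΣaΣb) / √[(nΣa² − (Σa)²)(nΣb² − (Σb)²)]
Numerator: 12×7771.89 − 298.6×332.9 = -6141.26
Denominator: √[(100524.96 − 89161.96)(114965.16 − 110822.41)] = √[11363 × 4142.75] = 6861.0545
r = -6141.26 / 6861.0545 ≈ -0.8951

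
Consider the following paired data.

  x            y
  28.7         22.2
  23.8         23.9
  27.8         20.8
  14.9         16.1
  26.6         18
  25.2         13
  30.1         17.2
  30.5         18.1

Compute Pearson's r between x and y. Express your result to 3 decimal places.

0.210

n = 8, Σx = 207.6, Σy = 149.3, Σx² = 5563.84, Σy² = 2872.35, Σxy = 3900.26
nΣxy − ΣxΣy = 31202.08 − 30994.68 = 207.4
nΣx² − (Σx)² = 44510.72 − 43097.76 = 1412.96; nΣy² − (Σy)² = 22978.8 − 22290.49 = 688.31
r = 207.4 / √(1412.96 × 688.31) = 207.4 / 986.1818 ≈ 0.210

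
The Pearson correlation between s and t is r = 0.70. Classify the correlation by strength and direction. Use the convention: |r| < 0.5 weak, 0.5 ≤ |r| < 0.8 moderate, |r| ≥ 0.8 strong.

moderate positive

r = 0.70 > 0 so the relationship is positive.
|r| = 0.70, which falls in the moderate range.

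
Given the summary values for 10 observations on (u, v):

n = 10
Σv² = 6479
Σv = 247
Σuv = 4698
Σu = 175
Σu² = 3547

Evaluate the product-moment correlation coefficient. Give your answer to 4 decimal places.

0.8773

r = (nΣuv − ΣuΣv) / √[(nΣu² − (Σu)²)(nΣv² − (Σv)²)]
Numerator: 10×4698 − 175×247 = 3755
Denominator: √[(35470 − 30625)(64790 − 61009)] = √[4845 × 3781] = 4280.0637
r = 3755 / 4280.0637 ≈ 0.8773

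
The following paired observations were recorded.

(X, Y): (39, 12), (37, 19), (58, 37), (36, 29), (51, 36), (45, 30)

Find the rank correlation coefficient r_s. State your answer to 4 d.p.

0.7714

Rank X: 3, 2, 6, 1, 5, 4
Rank Y: 1, 2, 6, 3, 5, 4
d = rank(X) − rank(Y): 2, 0, 0, -2, 0, 0; Σd² = 8
ρ = 1 − 6Σd² / [n(n²−1)] = 1 − 6×8 / (6×35) = 1 − 48/210 ≈ 0.7714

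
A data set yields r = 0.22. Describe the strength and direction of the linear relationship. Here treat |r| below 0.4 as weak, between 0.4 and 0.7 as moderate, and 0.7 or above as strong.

weak positive

r = 0.22 > 0 so the relationship is positive.
|r| = 0.22, which falls in the weak range.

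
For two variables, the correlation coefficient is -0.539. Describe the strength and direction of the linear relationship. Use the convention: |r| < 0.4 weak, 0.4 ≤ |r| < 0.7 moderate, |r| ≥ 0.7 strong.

r = -0.539 < 0 so the relationship is negative.
|r| = 0.539, which falls in the moderate range.

moderate negative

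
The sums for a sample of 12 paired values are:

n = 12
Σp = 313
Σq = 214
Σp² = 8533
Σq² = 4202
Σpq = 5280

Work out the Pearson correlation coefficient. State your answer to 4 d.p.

-0.8002

r = (nΣpq − ΣpΣq) / √[(nΣp² − (Σp)²)(nΣq² − (Σq)²)]
Numerator: 12×5280 − 313×214 = -3622
Denominator: √[(102396 − 97969)(50424 − 45796)] = √[4427 × 4628] = 4526.3844
r = -3622 / 4526.3844 ≈ -0.8002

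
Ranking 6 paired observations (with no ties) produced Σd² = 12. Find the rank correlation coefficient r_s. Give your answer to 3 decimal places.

0.657

ρ = 1 − 6Σd² / [n(n²−1)] = 1 − 6×12 / (6×35)
  = 1 − 72/210 = 1 − 0.3429 ≈ 0.657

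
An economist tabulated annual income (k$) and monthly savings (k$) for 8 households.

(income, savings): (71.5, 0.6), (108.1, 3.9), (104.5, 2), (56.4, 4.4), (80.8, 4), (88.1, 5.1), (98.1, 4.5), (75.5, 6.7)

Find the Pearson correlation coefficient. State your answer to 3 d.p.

-0.096

n = 8, Σx = 683, Σy = 31.2, Σx² = 60513.18, Σy² = 146.08, Σxy = 2641.46
nΣxy − ΣxΣy = 21131.68 − 21309.6 = -177.92
nΣx² − (Σx)² = 484105.44 − 466489 = 17616.44; nΣy² − (Σy)² = 1168.64 − 973.44 = 195.2
r = -177.92 / √(17616.44 × 195.2) = -177.92 / 1854.3811 ≈ -0.096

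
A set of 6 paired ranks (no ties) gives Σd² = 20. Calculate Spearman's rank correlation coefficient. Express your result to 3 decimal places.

ρ = 1 − 6Σd² / [n(n²−1)] = 1 − 6×20 / (6×35)
  = 1 − 120/210 = 1 − 0.5714 ≈ 0.429

0.429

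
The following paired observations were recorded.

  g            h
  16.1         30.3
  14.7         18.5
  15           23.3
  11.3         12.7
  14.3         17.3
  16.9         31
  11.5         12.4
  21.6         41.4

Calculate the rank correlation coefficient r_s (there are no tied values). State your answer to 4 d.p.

0.9762

Rank g: 6, 4, 5, 1, 3, 7, 2, 8
Rank h: 6, 4, 5, 2, 3, 7, 1, 8
d = rank(g) − rank(h): 0, 0, 0, -1, 0, 0, 1, 0; Σd² = 2
ρ = 1 − 6Σd² / [n(n²−1)] = 1 − 6×2 / (8×63) = 1 − 12/504 ≈ 0.9762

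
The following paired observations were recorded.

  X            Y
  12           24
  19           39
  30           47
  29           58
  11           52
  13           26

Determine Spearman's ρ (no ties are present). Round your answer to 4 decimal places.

Rank X: 2, 4, 6, 5, 1, 3
Rank Y: 1, 3, 4, 6, 5, 2
d = rank(X) − rank(Y): 1, 1, 2, -1, -4, 1; Σd² = 24
ρ = 1 − 6Σd² / [n(n²−1)] = 1 − 6×24 / (6×35) = 1 − 144/210 ≈ 0.3143

0.3143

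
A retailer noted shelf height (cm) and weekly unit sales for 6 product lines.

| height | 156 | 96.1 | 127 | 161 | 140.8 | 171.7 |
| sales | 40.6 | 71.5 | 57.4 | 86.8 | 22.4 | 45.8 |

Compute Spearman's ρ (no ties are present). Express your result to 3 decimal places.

Rank height: 4, 1, 2, 5, 3, 6
Rank sales: 2, 5, 4, 6, 1, 3
d = rank(height) − rank(sales): 2, -4, -2, -1, 2, 3; Σd² = 38
ρ = 1 − 6Σd² / [n(n²−1)] = 1 − 6×38 / (6×35) = 1 − 228/210 ≈ -0.086

-0.086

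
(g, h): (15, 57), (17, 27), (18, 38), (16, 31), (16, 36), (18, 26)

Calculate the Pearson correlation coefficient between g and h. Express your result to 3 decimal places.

-0.656

n = 6, Σg = 100, Σh = 215, Σg² = 1674, Σh² = 8355, Σgh = 3538
nΣgh − ΣgΣh = 21228 − 21500 = -272
nΣg² − (Σg)² = 10044 − 10000 = 44; nΣh² − (Σh)² = 50130 − 46225 = 3905
r = -272 / √(44 × 3905) = -272 / 414.5118 ≈ -0.656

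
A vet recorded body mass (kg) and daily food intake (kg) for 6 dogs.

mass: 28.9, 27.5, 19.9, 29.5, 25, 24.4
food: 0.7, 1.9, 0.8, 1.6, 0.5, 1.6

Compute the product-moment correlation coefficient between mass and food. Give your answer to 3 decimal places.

0.335

n = 6, Σx = 155.2, Σy = 7.1, Σx² = 4078.08, Σy² = 10.11, Σxy = 187.14
nΣxy − ΣxΣy = 1122.84 − 1101.92 = 20.92
nΣx² − (Σx)² = 24468.48 − 24087.04 = 381.44; nΣy² − (Σy)² = 60.66 − 50.41 = 10.25
r = 20.92 / √(381.44 × 10.25) = 20.92 / 62.5281 ≈ 0.335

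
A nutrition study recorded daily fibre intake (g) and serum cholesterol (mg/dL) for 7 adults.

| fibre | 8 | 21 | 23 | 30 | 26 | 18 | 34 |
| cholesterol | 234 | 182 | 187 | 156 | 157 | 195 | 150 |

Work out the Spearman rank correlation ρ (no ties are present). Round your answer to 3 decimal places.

-0.964

Rank fibre: 1, 3, 4, 6, 5, 2, 7
Rank cholesterol: 7, 4, 5, 2, 3, 6, 1
d = rank(fibre) − rank(cholesterol): -6, -1, -1, 4, 2, -4, 6; Σd² = 110
ρ = 1 − 6Σd² / [n(n²−1)] = 1 − 6×110 / (7×48) = 1 − 660/336 ≈ -0.964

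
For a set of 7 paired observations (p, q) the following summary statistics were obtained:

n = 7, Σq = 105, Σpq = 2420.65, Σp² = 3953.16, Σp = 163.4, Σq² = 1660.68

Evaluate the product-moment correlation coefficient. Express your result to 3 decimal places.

-0.278

r = (nΣpq − ΣpΣq) / √[(nΣp² − (Σp)²)(nΣq² − (Σq)²)]
Numerator: 7×2420.65 − 163.4×105 = -212.45
Denominator: √[(27672.12 − 26699.56)(11624.76 − 11025)] = √[972.56 × 599.76] = 763.7425
r = -212.45 / 763.7425 ≈ -0.278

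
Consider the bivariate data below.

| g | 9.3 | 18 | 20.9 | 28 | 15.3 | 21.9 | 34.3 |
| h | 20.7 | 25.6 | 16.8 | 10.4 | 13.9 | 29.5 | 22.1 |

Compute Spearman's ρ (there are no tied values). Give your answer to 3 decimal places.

Rank g: 1, 3, 4, 6, 2, 5, 7
Rank h: 4, 6, 3, 1, 2, 7, 5
d = rank(g) − rank(h): -3, -3, 1, 5, 0, -2, 2; Σd² = 52
ρ = 1 − 6Σd² / [n(n²−1)] = 1 − 6×52 / (7×48) = 1 − 312/336 ≈ 0.071

0.071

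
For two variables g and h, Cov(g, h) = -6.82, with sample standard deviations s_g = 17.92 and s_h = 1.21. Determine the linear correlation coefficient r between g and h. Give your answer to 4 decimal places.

r = Cov(g,h) / (s_g · s_h) = -6.82 / (17.92 × 1.21)
  = -6.82 / 21.6832 ≈ -0.3145

-0.3145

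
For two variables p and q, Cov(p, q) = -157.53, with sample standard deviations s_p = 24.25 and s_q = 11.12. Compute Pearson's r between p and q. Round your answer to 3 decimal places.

-0.584

r = Cov(p,q) / (s_p · s_q) = -157.53 / (24.25 × 11.12)
  = -157.53 / 269.6600 ≈ -0.584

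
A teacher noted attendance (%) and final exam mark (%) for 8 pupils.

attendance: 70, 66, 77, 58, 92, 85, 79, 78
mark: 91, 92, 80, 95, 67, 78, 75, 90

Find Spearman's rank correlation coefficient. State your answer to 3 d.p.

-0.952

Rank attendance: 3, 2, 4, 1, 8, 7, 6, 5
Rank mark: 6, 7, 4, 8, 1, 3, 2, 5
d = rank(attendance) − rank(mark): -3, -5, 0, -7, 7, 4, 4, 0; Σd² = 164
ρ = 1 − 6Σd² / [n(n²−1)] = 1 − 6×164 / (8×63) = 1 − 984/504 ≈ -0.952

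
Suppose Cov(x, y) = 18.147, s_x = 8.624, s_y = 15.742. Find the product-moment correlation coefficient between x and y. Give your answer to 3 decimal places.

0.134

r = Cov(x,y) / (s_x · s_y) = 18.147 / (8.624 × 15.742)
  = 18.147 / 135.7590 ≈ 0.134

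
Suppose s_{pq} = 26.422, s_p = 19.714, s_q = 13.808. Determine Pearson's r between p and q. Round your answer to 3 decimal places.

r = Cov(p,q) / (s_p · s_q) = 26.422 / (19.714 × 13.808)
  = 26.422 / 272.2109 ≈ 0.097

0.097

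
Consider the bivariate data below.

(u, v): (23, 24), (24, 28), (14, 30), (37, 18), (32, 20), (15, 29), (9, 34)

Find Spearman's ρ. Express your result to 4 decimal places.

Rank u: 4, 5, 2, 7, 6, 3, 1
Rank v: 3, 4, 6, 1, 2, 5, 7
d = rank(u) − rank(v): 1, 1, -4, 6, 4, -2, -6; Σd² = 110
ρ = 1 − 6Σd² / [n(n²−1)] = 1 − 6×110 / (7×48) = 1 − 660/336 ≈ -0.9643

-0.9643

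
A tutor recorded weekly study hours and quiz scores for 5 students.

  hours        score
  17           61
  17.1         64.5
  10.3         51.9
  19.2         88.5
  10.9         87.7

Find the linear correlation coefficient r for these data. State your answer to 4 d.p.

n = 5, Σx = 74.5, Σy = 353.6, Σx² = 1174.95, Σy² = 26098.4, Σxy = 5329.65
nΣxy − ΣxΣy = 26648.25 − 26343.2 = 305.05
nΣx² − (Σx)² = 5874.75 − 5550.25 = 324.5; nΣy² − (Σy)² = 130492 − 125032.96 = 5459.04
r = 305.05 / √(324.5 × 5459.04) = 305.05 / 1330.9615 ≈ 0.2292

0.2292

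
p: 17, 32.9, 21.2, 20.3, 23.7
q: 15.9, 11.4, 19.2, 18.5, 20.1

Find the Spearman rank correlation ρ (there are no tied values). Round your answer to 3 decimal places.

Rank p: 1, 5, 3, 2, 4
Rank q: 2, 1, 4, 3, 5
d = rank(p) − rank(q): -1, 4, -1, -1, -1; Σd² = 20
ρ = 1 − 6Σd² / [n(n²−1)] = 1 − 6×20 / (5×24) = 1 − 120/120 ≈ 0.000

0.000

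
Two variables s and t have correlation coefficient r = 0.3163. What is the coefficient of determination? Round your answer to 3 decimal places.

0.100

r² = (0.3163)² = 0.100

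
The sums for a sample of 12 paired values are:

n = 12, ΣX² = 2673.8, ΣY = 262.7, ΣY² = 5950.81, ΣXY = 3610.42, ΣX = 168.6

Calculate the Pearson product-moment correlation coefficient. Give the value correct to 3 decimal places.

-0.326

r = (nΣXY − ΣXΣY) / √[(nΣX² − (ΣX)²)(nΣY² − (ΣY)²)]
Numerator: 12×3610.42 − 168.6×262.7 = -966.18
Denominator: √[(32085.6 − 28425.96)(71409.72 − 69011.29)] = √[3659.64 × 2398.43] = 2962.6661
r = -966.18 / 2962.6661 ≈ -0.326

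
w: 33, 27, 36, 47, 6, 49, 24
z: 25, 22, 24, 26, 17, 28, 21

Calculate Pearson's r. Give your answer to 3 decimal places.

n = 7, Σw = 222, Σz = 163, Σw² = 8336, Σz² = 3875, Σwz = 5483
nΣwz − ΣwΣz = 38381 − 36186 = 2195
nΣw² − (Σw)² = 58352 − 49284 = 9068; nΣz² − (Σz)² = 27125 − 26569 = 556
r = 2195 / √(9068 × 556) = 2195 / 2245.3971 ≈ 0.978

0.978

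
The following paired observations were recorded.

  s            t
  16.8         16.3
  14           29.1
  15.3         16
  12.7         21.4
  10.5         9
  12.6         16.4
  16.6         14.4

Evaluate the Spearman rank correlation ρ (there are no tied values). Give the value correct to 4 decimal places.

0.0000

Rank s: 7, 4, 5, 3, 1, 2, 6
Rank t: 4, 7, 3, 6, 1, 5, 2
d = rank(s) − rank(t): 3, -3, 2, -3, 0, -3, 4; Σd² = 56
ρ = 1 − 6Σd² / [n(n²−1)] = 1 − 6×56 / (7×48) = 1 − 336/336 ≈ 0.0000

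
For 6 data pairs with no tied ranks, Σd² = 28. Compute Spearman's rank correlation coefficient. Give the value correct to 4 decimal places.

ρ = 1 − 6Σd² / [n(n²−1)] = 1 − 6×28 / (6×35)
  = 1 − 168/210 = 1 − 0.80000 ≈ 0.2000

0.2000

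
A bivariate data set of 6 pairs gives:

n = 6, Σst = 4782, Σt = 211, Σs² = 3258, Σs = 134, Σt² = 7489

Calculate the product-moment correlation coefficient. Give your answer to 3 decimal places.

r = (nΣst − ΣsΣt) / √[(nΣs² − (Σs)²)(nΣt² − (Σt)²)]
Numerator: 6×4782 − 134×211 = 418
Denominator: √[(19548 − 17956)(44934 − 44521)] = √[1592 × 413] = 810.8613
r = 418 / 810.8613 ≈ 0.516

0.516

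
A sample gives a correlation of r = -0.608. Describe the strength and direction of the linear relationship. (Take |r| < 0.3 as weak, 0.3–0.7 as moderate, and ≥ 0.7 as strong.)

r = -0.608 < 0 so the relationship is negative.
|r| = 0.608, which falls in the moderate range.

moderate negative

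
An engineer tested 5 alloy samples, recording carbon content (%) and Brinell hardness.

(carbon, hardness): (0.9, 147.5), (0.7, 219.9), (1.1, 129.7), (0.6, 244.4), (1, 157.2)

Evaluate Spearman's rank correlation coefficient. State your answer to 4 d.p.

Rank carbon: 3, 2, 5, 1, 4
Rank hardness: 2, 4, 1, 5, 3
d = rank(carbon) − rank(hardness): 1, -2, 4, -4, 1; Σd² = 38
ρ = 1 − 6Σd² / [n(n²−1)] = 1 − 6×38 / (5×24) = 1 − 228/120 ≈ -0.9000

-0.9000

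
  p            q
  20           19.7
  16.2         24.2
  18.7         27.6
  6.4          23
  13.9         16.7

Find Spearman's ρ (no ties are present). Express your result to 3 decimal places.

Rank p: 5, 3, 4, 1, 2
Rank q: 2, 4, 5, 3, 1
d = rank(p) − rank(q): 3, -1, -1, -2, 1; Σd² = 16
ρ = 1 − 6Σd² / [n(n²−1)] = 1 − 6×16 / (5×24) = 1 − 96/120 ≈ 0.200

0.200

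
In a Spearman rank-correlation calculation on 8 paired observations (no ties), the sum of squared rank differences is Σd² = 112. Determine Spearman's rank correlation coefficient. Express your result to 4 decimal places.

ρ = 1 − 6Σd² / [n(n²−1)] = 1 − 6×112 / (8×63)
  = 1 − 672/504 = 1 − 1.33333 ≈ -0.3333

-0.3333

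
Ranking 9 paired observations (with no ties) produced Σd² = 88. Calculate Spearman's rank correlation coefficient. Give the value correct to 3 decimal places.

0.267

ρ = 1 − 6Σd² / [n(n²−1)] = 1 − 6×88 / (9×80)
  = 1 − 528/720 = 1 − 0.7333 ≈ 0.267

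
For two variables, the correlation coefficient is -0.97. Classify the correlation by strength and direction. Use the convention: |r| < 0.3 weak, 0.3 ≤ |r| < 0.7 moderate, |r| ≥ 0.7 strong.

strong negative

r = -0.97 < 0 so the relationship is negative.
|r| = 0.97, which falls in the strong range.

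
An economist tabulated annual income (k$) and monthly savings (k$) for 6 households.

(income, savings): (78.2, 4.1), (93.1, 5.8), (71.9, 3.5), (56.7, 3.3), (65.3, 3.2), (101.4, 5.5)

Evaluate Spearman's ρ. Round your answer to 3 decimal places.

Rank income: 4, 5, 3, 1, 2, 6
Rank savings: 4, 6, 3, 2, 1, 5
d = rank(income) − rank(savings): 0, -1, 0, -1, 1, 1; Σd² = 4
ρ = 1 − 6Σd² / [n(n²−1)] = 1 − 6×4 / (6×35) = 1 − 24/210 ≈ 0.886

0.886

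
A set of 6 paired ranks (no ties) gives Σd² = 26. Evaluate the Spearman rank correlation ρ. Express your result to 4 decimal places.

ρ = 1 − 6Σd² / [n(n²−1)] = 1 − 6×26 / (6×35)
  = 1 − 156/210 = 1 − 0.74286 ≈ 0.2571

0.2571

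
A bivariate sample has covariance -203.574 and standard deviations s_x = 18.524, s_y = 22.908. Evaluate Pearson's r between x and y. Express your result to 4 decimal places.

r = Cov(x,y) / (s_x · s_y) = -203.574 / (18.524 × 22.908)
  = -203.574 / 424.3478 ≈ -0.4797

-0.4797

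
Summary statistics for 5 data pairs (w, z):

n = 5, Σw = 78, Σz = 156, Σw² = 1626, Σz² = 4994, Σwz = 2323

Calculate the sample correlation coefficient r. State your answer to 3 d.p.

r = (nΣwz − ΣwΣz) / √[(nΣw² − (Σw)²)(nΣz² − (Σz)²)]
Numerator: 5×2323 − 78×156 = -553
Denominator: √[(8130 − 6084)(24970 − 24336)] = √[2046 × 634] = 1138.9311
r = -553 / 1138.9311 ≈ -0.486

-0.486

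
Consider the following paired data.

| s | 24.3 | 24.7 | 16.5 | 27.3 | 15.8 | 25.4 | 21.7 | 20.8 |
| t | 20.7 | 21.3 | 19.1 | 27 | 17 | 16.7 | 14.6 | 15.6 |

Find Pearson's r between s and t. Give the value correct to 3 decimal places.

0.528

n = 8, Σs = 176.5, Σt = 152, Σs² = 4016.45, Σt² = 3000.4, Σst = 3415.45
nΣst − ΣsΣt = 27323.6 − 26828 = 495.6
nΣs² − (Σs)² = 32131.6 − 31152.25 = 979.35; nΣt² − (Σt)² = 24003.2 − 23104 = 899.2
r = 495.6 / √(979.35 × 899.2) = 495.6 / 938.4197 ≈ 0.528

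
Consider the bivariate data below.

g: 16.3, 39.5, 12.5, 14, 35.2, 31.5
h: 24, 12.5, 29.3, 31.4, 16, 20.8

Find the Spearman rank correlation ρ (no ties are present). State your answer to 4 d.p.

Rank g: 3, 6, 1, 2, 5, 4
Rank h: 4, 1, 5, 6, 2, 3
d = rank(g) − rank(h): -1, 5, -4, -4, 3, 1; Σd² = 68
ρ = 1 − 6Σd² / [n(n²−1)] = 1 − 6×68 / (6×35) = 1 − 408/210 ≈ -0.9429

-0.9429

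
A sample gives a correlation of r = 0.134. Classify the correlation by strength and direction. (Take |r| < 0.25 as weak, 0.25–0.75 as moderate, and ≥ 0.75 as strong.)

r = 0.134 > 0 so the relationship is positive.
|r| = 0.134, which falls in the weak range.

weak positive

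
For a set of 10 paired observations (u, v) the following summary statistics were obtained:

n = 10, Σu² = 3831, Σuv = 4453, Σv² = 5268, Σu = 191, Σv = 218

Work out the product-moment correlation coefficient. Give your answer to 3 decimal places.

r = (nΣuv − ΣuΣv) / √[(nΣu² − (Σu)²)(nΣv² − (Σv)²)]
Numerator: 10×4453 − 191×218 = 2892
Denominator: √[(38310 − 36481)(52680 − 47524)] = √[1829 × 5156] = 3070.8833
r = 2892 / 3070.8833 ≈ 0.942

0.942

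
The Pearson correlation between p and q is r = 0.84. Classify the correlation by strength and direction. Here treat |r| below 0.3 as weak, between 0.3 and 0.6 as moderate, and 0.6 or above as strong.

strong positive

r = 0.84 > 0 so the relationship is positive.
|r| = 0.84, which falls in the strong range.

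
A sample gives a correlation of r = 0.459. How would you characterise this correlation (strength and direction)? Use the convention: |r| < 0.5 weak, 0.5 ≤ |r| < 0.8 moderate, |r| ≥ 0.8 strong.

weak positive

r = 0.459 > 0 so the relationship is positive.
|r| = 0.459, which falls in the weak range.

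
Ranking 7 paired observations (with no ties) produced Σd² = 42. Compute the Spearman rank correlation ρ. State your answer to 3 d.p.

ρ = 1 − 6Σd² / [n(n²−1)] = 1 − 6×42 / (7×48)
  = 1 − 252/336 = 1 − 0.7500 ≈ 0.250

0.250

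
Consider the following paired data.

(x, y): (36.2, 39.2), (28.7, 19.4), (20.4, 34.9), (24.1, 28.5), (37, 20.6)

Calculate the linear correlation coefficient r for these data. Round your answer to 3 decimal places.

-0.152

n = 5, Σx = 146.4, Σy = 142.6, Σx² = 4500.1, Σy² = 4367.62, Σxy = 4136.83
nΣxy − ΣxΣy = 20684.15 − 20876.64 = -192.49
nΣx² − (Σx)² = 22500.5 − 21432.96 = 1067.54; nΣy² − (Σy)² = 21838.1 − 20334.76 = 1503.34
r = -192.49 / √(1067.54 × 1503.34) = -192.49 / 1266.8368 ≈ -0.152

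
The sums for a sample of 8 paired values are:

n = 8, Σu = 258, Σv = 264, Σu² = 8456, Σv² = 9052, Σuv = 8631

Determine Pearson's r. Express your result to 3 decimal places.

0.545

r = (nΣuv − ΣuΣv) / √[(nΣu² − (Σu)²)(nΣv² − (Σv)²)]
Numerator: 8×8631 − 258×264 = 936
Denominator: √[(67648 − 66564)(72416 − 69696)] = √[1084 × 2720] = 1717.1139
r = 936 / 1717.1139 ≈ 0.545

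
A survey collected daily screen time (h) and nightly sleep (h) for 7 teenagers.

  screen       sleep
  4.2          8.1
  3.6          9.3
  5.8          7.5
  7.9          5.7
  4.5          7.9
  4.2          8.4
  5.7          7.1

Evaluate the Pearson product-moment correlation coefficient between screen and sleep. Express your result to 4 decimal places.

n = 7, Σx = 35.9, Σy = 54, Σx² = 197.03, Σy² = 424.22, Σxy = 267.33
nΣxy − ΣxΣy = 1871.31 − 1938.6 = -67.29
nΣx² − (Σx)² = 1379.21 − 1288.81 = 90.4; nΣy² − (Σy)² = 2969.54 − 2916 = 53.54
r = -67.29 / √(90.4 × 53.54) = -67.29 / 69.5702 ≈ -0.9672

-0.9672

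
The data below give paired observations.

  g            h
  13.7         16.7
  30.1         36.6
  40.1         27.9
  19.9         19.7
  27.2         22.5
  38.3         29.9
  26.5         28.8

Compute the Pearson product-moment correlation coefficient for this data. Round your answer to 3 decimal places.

n = 7, Σg = 195.8, Σh = 182.1, Σg² = 6006.7, Σh² = 5014.65, Σgh = 5361.64
nΣgh − ΣgΣh = 37531.48 − 35655.18 = 1876.3
nΣg² − (Σg)² = 42046.9 − 38337.64 = 3709.26; nΣh² − (Σh)² = 35102.55 − 33160.41 = 1942.14
r = 1876.3 / √(3709.26 × 1942.14) = 1876.3 / 2684.0086 ≈ 0.699

0.699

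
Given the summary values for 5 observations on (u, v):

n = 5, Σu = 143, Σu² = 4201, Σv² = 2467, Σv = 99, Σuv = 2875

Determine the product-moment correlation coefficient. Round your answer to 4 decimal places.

r = (nΣuv − ΣuΣv) / √[(nΣu² − (Σu)²)(nΣv² − (Σv)²)]
Numerator: 5×2875 − 143×99 = 218
Denominator: √[(21005 − 20449)(12335 − 9801)] = √[556 × 2534] = 1186.9726
r = 218 / 1186.9726 ≈ 0.1837

0.1837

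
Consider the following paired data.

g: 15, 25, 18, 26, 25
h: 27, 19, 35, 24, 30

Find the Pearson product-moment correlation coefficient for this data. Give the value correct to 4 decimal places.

n = 5, Σg = 109, Σh = 135, Σg² = 2475, Σh² = 3791, Σgh = 2884
nΣgh − ΣgΣh = 14420 − 14715 = -295
nΣg² − (Σg)² = 12375 − 11881 = 494; nΣh² − (Σh)² = 18955 − 18225 = 730
r = -295 / √(494 × 730) = -295 / 600.5164 ≈ -0.4912

-0.4912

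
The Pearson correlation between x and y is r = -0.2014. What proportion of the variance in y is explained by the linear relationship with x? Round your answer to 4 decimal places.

r² = (-0.2014)² = 0.0406

0.0406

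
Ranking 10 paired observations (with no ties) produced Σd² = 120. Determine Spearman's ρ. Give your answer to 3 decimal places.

0.273

ρ = 1 − 6Σd² / [n(n²−1)] = 1 − 6×120 / (10×99)
  = 1 − 720/990 = 1 − 0.7273 ≈ 0.273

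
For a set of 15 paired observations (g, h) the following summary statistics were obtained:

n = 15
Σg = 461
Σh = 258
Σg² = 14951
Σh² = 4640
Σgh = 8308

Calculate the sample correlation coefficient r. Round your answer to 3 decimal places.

r = (nΣgh − ΣgΣh) / √[(nΣg² − (Σg)²)(nΣh² − (Σh)²)]
Numerator: 15×8308 − 461×258 = 5682
Denominator: √[(224265 − 212521)(69600 − 66564)] = √[11744 × 3036] = 5971.1627
r = 5682 / 5971.1627 ≈ 0.952

0.952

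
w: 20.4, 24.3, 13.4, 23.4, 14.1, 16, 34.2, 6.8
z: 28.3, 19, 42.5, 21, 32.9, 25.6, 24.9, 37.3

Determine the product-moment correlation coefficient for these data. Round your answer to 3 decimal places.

-0.708

n = 8, Σw = 152.6, Σz = 231.5, Σw² = 3404.46, Σz² = 7158.21, Σwz = 4078.63
nΣwz − ΣwΣz = 32629.04 − 35326.9 = -2697.86
nΣw² − (Σw)² = 27235.68 − 23286.76 = 3948.92; nΣz² − (Σz)² = 57265.68 − 53592.25 = 3673.43
r = -2697.86 / √(3948.92 × 3673.43) = -2697.86 / 3808.6850 ≈ -0.708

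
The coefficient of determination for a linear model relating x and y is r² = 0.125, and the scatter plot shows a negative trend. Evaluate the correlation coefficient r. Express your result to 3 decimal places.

-0.354

|r| = √0.125 = 0.354
The association is negative, so r = −0.354.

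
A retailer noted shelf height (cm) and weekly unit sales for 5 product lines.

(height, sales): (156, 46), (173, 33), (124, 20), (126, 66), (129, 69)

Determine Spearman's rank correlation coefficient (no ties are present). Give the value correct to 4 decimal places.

Rank height: 4, 5, 1, 2, 3
Rank sales: 3, 2, 1, 4, 5
d = rank(height) − rank(sales): 1, 3, 0, -2, -2; Σd² = 18
ρ = 1 − 6Σd² / [n(n²−1)] = 1 − 6×18 / (5×24) = 1 − 108/120 ≈ 0.1000

0.1000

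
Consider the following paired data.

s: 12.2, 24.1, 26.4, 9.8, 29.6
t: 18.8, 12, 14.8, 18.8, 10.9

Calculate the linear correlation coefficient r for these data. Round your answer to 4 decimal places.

-0.9268

n = 5, Σs = 102.1, Σt = 75.3, Σs² = 2398.81, Σt² = 1188.73, Σst = 1416.16
nΣst − ΣsΣt = 7080.8 − 7688.13 = -607.33
nΣs² − (Σs)² = 11994.05 − 10424.41 = 1569.64; nΣt² − (Σt)² = 5943.65 − 5670.09 = 273.56
r = -607.33 / √(1569.64 × 273.56) = -607.33 / 655.2791 ≈ -0.9268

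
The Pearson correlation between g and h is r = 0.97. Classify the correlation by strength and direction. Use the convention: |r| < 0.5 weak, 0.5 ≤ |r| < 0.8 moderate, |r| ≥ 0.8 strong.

r = 0.97 > 0 so the relationship is positive.
|r| = 0.97, which falls in the strong range.

strong positive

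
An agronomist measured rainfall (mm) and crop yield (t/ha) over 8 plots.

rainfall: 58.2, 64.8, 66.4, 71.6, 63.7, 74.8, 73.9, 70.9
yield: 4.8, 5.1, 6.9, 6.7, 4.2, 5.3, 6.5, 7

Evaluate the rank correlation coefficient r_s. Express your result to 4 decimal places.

0.5238

Rank rainfall: 1, 3, 4, 6, 2, 8, 7, 5
Rank yield: 2, 3, 7, 6, 1, 4, 5, 8
d = rank(rainfall) − rank(yield): -1, 0, -3, 0, 1, 4, 2, -3; Σd² = 40
ρ = 1 − 6Σd² / [n(n²−1)] = 1 − 6×40 / (8×63) = 1 − 240/504 ≈ 0.5238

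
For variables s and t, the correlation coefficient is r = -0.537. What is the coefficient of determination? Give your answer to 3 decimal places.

0.288

r² = (-0.537)² = 0.288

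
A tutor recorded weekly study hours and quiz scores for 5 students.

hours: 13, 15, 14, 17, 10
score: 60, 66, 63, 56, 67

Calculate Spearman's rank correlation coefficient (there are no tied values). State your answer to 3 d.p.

Rank hours: 2, 4, 3, 5, 1
Rank score: 2, 4, 3, 1, 5
d = rank(hours) − rank(score): 0, 0, 0, 4, -4; Σd² = 32
ρ = 1 − 6Σd² / [n(n²−1)] = 1 − 6×32 / (5×24) = 1 − 192/120 ≈ -0.600

-0.600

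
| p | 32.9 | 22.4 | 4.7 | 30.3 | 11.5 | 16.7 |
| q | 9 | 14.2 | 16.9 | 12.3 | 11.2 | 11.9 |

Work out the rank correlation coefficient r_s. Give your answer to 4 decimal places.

-0.4857

Rank p: 6, 4, 1, 5, 2, 3
Rank q: 1, 5, 6, 4, 2, 3
d = rank(p) − rank(q): 5, -1, -5, 1, 0, 0; Σd² = 52
ρ = 1 − 6Σd² / [n(n²−1)] = 1 − 6×52 / (6×35) = 1 − 312/210 ≈ -0.4857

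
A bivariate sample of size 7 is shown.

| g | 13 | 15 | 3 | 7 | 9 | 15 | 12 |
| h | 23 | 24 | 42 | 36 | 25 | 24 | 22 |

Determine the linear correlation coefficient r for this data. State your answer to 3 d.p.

-0.893

n = 7, Σg = 74, Σh = 196, Σg² = 902, Σh² = 5850, Σgh = 1886
nΣgh − ΣgΣh = 13202 − 14504 = -1302
nΣg² − (Σg)² = 6314 − 5476 = 838; nΣh² − (Σh)² = 40950 − 38416 = 2534
r = -1302 / √(838 × 2534) = -1302 / 1457.2206 ≈ -0.893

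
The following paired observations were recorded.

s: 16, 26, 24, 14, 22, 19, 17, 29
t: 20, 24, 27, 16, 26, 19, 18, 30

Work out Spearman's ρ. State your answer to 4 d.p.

0.8571

Rank s: 2, 7, 6, 1, 5, 4, 3, 8
Rank t: 4, 5, 7, 1, 6, 3, 2, 8
d = rank(s) − rank(t): -2, 2, -1, 0, -1, 1, 1, 0; Σd² = 12
ρ = 1 − 6Σd² / [n(n²−1)] = 1 − 6×12 / (8×63) = 1 − 72/504 ≈ 0.8571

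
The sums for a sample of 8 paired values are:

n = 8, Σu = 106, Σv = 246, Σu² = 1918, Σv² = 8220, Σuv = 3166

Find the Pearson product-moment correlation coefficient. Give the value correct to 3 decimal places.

r = (nΣuv − ΣuΣv) / √[(nΣu² − (Σu)²)(nΣv² − (Σv)²)]
Numerator: 8×3166 − 106×246 = -748
Denominator: √[(15344 − 11236)(65760 − 60516)] = √[4108 × 5244] = 4641.3739
r = -748 / 4641.3739 ≈ -0.161

-0.161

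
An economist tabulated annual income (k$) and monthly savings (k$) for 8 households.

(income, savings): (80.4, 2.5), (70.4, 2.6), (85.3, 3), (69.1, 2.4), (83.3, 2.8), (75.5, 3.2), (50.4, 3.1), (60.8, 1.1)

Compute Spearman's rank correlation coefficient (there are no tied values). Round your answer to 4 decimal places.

Rank income: 6, 4, 8, 3, 7, 5, 1, 2
Rank savings: 3, 4, 6, 2, 5, 8, 7, 1
d = rank(income) − rank(savings): 3, 0, 2, 1, 2, -3, -6, 1; Σd² = 64
ρ = 1 − 6Σd² / [n(n²−1)] = 1 − 6×64 / (8×63) = 1 − 384/504 ≈ 0.2381

0.2381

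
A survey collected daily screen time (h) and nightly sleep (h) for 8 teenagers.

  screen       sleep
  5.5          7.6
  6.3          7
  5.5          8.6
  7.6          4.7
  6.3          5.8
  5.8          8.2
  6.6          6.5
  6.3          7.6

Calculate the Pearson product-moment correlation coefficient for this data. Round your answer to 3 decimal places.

-0.888

n = 8, Σx = 49.9, Σy = 56, Σx² = 314.53, Σy² = 403.7, Σxy = 343.8
nΣxy − ΣxΣy = 2750.4 − 2794.4 = -44
nΣx² − (Σx)² = 2516.24 − 2490.01 = 26.23; nΣy² − (Σy)² = 3229.6 − 3136 = 93.6
r = -44 / √(26.23 × 93.6) = -44 / 49.5492 ≈ -0.888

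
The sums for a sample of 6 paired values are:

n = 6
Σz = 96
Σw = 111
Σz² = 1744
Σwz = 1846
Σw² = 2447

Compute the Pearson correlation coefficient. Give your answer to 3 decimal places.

0.245

r = (nΣwz − ΣwΣz) / √[(nΣw² − (Σw)²)(nΣz² − (Σz)²)]
Numerator: 6×1846 − 111×96 = 420
Denominator: √[(14682 − 12321)(10464 − 9216)] = √[2361 × 1248] = 1716.5454
r = 420 / 1716.5454 ≈ 0.245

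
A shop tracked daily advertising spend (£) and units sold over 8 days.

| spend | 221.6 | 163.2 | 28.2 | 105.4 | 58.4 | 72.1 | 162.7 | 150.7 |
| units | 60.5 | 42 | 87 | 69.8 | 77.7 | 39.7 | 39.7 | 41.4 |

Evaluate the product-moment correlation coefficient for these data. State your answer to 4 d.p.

n = 8, Σx = 962.3, Σy = 457.8, Σx² = 145435.95, Σy² = 28768.72, Σxy = 50169.74
nΣxy − ΣxΣy = 401357.92 − 440540.94 = -39183.02
nΣx² − (Σx)² = 1163487.6 − 926021.29 = 237466.31; nΣy² − (Σy)² = 230149.76 − 209580.84 = 20568.92
r = -39183.02 / √(237466.31 × 20568.92) = -39183.02 / 69888.6653 ≈ -0.5606

-0.5606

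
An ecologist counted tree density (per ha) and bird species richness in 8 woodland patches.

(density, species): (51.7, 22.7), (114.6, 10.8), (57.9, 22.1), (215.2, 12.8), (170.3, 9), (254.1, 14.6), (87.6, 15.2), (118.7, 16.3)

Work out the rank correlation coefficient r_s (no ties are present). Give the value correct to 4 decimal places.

Rank density: 1, 4, 2, 7, 6, 8, 3, 5
Rank species: 8, 2, 7, 3, 1, 4, 5, 6
d = rank(density) − rank(species): -7, 2, -5, 4, 5, 4, -2, -1; Σd² = 140
ρ = 1 − 6Σd² / [n(n²−1)] = 1 − 6×140 / (8×63) = 1 − 840/504 ≈ -0.6667

-0.6667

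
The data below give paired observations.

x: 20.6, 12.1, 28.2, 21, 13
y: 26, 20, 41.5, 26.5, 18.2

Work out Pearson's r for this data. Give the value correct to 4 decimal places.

0.9561

n = 5, Σx = 94.9, Σy = 132.2, Σx² = 1976.01, Σy² = 3831.74, Σxy = 2741
nΣxy − ΣxΣy = 13705 − 12545.78 = 1159.22
nΣx² − (Σx)² = 9880.05 − 9006.01 = 874.04; nΣy² − (Σy)² = 19158.7 − 17476.84 = 1681.86
r = 1159.22 / √(874.04 × 1681.86) = 1159.22 / 1212.4409 ≈ 0.9561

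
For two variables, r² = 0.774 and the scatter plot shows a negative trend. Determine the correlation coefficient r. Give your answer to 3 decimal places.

-0.880

|r| = √0.774 = 0.880
The association is negative, so r = −0.880.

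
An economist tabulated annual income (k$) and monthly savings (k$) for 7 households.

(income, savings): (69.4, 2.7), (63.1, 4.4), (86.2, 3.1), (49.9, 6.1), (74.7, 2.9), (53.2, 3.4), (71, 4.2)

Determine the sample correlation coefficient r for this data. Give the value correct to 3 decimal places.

-0.642

n = 7, Σx = 467.5, Σy = 26.8, Σx² = 32169.75, Σy² = 111.08, Σxy = 1732.34
nΣxy − ΣxΣy = 12126.38 − 12529 = -402.62
nΣx² − (Σx)² = 225188.25 − 218556.25 = 6632; nΣy² − (Σy)² = 777.56 − 718.24 = 59.32
r = -402.62 / √(6632 × 59.32) = -402.62 / 627.2242 ≈ -0.642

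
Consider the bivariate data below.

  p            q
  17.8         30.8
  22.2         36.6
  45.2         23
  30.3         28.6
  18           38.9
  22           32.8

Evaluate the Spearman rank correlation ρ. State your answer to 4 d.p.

Rank p: 1, 4, 6, 5, 2, 3
Rank q: 3, 5, 1, 2, 6, 4
d = rank(p) − rank(q): -2, -1, 5, 3, -4, -1; Σd² = 56
ρ = 1 − 6Σd² / [n(n²−1)] = 1 − 6×56 / (6×35) = 1 − 336/210 ≈ -0.6000

-0.6000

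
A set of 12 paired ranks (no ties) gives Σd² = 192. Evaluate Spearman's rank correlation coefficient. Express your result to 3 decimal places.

0.329

ρ = 1 − 6Σd² / [n(n²−1)] = 1 − 6×192 / (12×143)
  = 1 − 1152/1716 = 1 − 0.6713 ≈ 0.329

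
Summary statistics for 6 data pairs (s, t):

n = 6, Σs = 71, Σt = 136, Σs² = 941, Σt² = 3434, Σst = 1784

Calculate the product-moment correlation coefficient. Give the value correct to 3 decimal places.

r = (nΣst − ΣsΣt) / √[(nΣs² − (Σs)²)(nΣt² − (Σt)²)]
Numerator: 6×1784 − 71×136 = 1048
Denominator: √[(5646 − 5041)(20604 − 18496)] = √[605 × 2108] = 1129.3095
r = 1048 / 1129.3095 ≈ 0.928

0.928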